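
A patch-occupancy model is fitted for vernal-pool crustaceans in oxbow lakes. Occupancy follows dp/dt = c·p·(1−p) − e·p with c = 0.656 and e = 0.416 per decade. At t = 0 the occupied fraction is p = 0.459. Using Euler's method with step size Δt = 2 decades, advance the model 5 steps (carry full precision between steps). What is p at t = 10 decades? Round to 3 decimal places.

Update rule: p ← p + [c·p·(1−p) − e·p]·Δt with Δt = 2.
step 1: Δp = -0.05609, p = 0.40291
step 2: Δp = -0.01959, p = 0.38332
step 3: Δp = -0.00878, p = 0.37454
step 4: Δp = -0.00427, p = 0.37027
step 5: Δp = -0.00215, p = 0.36812

0.368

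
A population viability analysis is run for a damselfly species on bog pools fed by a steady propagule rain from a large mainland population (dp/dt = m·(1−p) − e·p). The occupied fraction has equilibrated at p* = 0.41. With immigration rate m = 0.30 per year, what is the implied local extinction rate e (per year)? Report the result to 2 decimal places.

0.43

At equilibrium m(1−p*) = e·p*, so e = m(1−p*)/p*.
e = 0.30 × 0.5900 / 0.41 = 0.4317.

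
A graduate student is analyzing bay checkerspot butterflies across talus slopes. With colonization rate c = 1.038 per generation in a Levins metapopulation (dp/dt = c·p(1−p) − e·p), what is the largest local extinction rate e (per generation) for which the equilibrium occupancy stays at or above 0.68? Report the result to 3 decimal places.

0.332

1 − e/c ≥ 0.68 ⇒ e ≤ c(1 − 0.68) = 1.038 × 0.3200.
e_max = 0.3322.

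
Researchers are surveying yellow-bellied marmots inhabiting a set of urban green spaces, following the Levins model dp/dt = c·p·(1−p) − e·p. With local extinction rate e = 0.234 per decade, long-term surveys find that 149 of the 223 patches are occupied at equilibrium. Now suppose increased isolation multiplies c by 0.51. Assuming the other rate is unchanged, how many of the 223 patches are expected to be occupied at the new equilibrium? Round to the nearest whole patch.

78

Observed p* = 149/223 = 0.66816.
Balance c(1−p*) = e gives c = e/(1 − 0.66816) = 0.234/0.33184 = 0.70516.
New p* = 1 − e/c = 1 − 0.23400/0.35963 = 0.34933.
Expected occupied = 223 × 0.34933 = 77.90 ≈ 78.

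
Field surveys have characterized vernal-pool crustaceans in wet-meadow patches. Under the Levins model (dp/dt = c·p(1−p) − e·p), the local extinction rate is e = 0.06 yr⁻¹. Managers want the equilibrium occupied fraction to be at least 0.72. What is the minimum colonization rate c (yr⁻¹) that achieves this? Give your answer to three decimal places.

p* = 1 − e/c ≥ 0.72 requires e/c ≤ 0.2800, i.e. c ≥ e/0.2800.
c_min = 0.06/0.2800 = 0.2143.

0.214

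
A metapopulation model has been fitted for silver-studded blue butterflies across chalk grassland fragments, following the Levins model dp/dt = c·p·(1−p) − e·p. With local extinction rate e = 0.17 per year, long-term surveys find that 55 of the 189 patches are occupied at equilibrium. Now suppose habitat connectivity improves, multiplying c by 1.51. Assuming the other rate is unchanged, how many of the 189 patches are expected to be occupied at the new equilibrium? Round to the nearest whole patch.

Observed p* = 55/189 = 0.29101.
Balance c(1−p*) = e gives c = e/(1 − 0.29101) = 0.17/0.70899 = 0.23978.
New p* = 1 − e/c = 1 − 0.17000/0.36207 = 0.53048.
Expected occupied = 189 × 0.53048 = 100.26 ≈ 100.

100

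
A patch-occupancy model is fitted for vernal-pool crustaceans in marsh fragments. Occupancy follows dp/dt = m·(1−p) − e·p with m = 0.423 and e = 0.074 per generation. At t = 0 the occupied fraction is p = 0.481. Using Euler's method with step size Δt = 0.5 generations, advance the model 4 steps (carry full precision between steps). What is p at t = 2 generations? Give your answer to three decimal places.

Update rule: p ← p + [m·(1−p) − e·p]·Δt with Δt = 0.5.
t = 0.5: p = 0.48100 + (+0.09197) = 0.57297
t = 1: p = 0.57297 + (+0.06912) = 0.64209
t = 1.5: p = 0.64209 + (+0.05194) = 0.69403
t = 2: p = 0.69403 + (+0.03903) = 0.73306

0.733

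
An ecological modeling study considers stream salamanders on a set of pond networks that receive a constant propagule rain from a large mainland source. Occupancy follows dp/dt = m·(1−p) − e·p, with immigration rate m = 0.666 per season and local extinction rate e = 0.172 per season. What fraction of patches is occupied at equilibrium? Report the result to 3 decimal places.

At equilibrium the propagule rain into empty patches balances local extinction: m(1−p*) = e·p*.
p* = m/(m+e) = 0.666/(0.666+0.172) = 0.666/0.8380 = 0.7947.

0.795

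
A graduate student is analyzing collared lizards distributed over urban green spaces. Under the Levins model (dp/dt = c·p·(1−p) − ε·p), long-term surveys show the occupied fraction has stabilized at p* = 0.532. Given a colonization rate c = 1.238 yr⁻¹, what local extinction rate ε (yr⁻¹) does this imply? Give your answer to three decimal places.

0.579

At equilibrium c(1−p*) = ε.
ε = 1.238 × (1 − 0.532) = 1.238 × 0.4680 = 0.5794.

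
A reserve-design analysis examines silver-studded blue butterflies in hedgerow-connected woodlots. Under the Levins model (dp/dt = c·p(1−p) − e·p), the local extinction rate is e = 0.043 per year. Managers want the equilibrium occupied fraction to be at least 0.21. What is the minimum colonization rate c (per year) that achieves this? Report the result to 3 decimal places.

0.054

p* = 1 − e/c ≥ 0.21 requires e/c ≤ 0.7900, i.e. c ≥ e/0.7900.
c_min = 0.043/0.7900 = 0.0544.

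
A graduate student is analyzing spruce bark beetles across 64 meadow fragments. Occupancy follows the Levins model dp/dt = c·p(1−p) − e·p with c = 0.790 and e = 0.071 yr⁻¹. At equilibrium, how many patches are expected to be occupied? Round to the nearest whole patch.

58

p* = 1 − e/c = 1 − 0.071/0.790 = 0.9101.
Expected occupied patches = N × p* = 64 × 0.9101 = 58.25 ≈ 58.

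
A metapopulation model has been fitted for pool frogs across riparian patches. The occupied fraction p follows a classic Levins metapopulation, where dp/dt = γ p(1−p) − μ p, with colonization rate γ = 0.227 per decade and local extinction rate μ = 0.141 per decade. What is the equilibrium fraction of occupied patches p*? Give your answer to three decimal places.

At equilibrium, colonization balances extinction: γ·p*·(1−p*) = μ·p*.
So p* = 1 − μ/γ = 1 − 0.141/0.227 = 1 − 0.6211 = 0.3789.

0.379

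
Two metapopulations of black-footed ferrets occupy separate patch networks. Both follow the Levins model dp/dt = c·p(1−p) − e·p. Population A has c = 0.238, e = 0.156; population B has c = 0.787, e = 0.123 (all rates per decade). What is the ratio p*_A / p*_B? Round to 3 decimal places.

A: p*_A = 1 − 0.156/0.238 = 0.3445.
B: p*_B = 1 − 0.123/0.787 = 0.8437.
p*_A / p*_B = 0.3445/0.8437 = 0.4084.

0.408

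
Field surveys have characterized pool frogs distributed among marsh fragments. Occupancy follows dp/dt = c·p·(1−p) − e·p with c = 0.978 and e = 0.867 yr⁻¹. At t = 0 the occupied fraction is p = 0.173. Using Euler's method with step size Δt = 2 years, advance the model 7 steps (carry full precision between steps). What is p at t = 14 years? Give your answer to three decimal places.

Update rule: p ← p + [c·p·(1−p) − e·p]·Δt with Δt = 2.
step 1: Δp = -0.02014, p = 0.15286
step 2: Δp = -0.01177, p = 0.14109
step 3: Δp = -0.00762, p = 0.13348
step 4: Δp = -0.00522, p = 0.12826
step 5: Δp = -0.00370, p = 0.12456
step 6: Δp = -0.00269, p = 0.12186
step 7: Δp = -0.00199, p = 0.11987

0.120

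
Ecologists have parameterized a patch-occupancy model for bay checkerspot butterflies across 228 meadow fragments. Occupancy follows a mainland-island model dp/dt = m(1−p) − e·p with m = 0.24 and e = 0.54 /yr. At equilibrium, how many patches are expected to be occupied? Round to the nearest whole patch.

70

p* = m/(m+e) = 0.24/0.7800 = 0.3077.
Expected occupied patches = N × p* = 228 × 0.3077 = 70.15 ≈ 70.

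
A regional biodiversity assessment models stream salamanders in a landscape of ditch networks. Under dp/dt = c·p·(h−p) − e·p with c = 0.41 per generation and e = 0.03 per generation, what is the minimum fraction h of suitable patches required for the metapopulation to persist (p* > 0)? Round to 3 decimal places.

p* = h − e/c is positive only when h > e/c.
h_min = e/c = 0.03/0.41 = 0.0732.

0.073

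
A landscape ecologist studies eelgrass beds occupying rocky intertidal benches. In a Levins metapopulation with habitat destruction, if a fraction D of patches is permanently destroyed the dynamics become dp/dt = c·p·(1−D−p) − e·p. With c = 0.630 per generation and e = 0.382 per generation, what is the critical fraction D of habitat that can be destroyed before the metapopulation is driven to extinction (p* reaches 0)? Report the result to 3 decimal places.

The nontrivial equilibrium is p* = (1−D) − e/c; extinction occurs when this hits zero.
So D_crit = 1 − e/c = 1 − 0.382/0.630 = 1 − 0.6063 = 0.3937.
Note this equals the original equilibrium occupancy — the Levins extinction-debt result.

0.394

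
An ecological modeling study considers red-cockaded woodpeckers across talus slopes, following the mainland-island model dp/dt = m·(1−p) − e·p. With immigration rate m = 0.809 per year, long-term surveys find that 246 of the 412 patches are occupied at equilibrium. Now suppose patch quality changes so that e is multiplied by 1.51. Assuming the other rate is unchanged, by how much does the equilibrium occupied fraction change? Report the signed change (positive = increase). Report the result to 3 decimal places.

-0.102

Observed p* = 246/412 = 0.59709.
Balance m(1−p*) = e·p* gives e = m(1−p*)/p* = 0.809×0.40291/0.59709 = 0.54590.
New p* = m/(m+e) = 0.80900/(0.80900+0.82431) = 0.49531.
Δp* = 0.49531 − 0.59709 = -0.10178.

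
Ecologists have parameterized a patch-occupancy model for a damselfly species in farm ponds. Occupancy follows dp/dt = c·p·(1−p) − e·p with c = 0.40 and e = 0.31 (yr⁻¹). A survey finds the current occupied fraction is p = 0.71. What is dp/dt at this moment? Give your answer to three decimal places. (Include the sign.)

Colonization term: c·p·(1−p) = 0.40×0.71×0.2900 = 0.08236.
Extinction term: e·p = 0.22010.
dp/dt = 0.08236 − 0.22010 = -0.13774.

-0.138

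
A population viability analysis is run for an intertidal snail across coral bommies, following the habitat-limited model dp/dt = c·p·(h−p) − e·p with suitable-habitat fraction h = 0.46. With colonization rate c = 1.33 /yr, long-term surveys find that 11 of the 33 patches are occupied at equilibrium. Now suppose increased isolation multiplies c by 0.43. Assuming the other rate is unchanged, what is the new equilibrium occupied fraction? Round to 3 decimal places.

0.165

Observed p* = 11/33 = 0.33333.
Balance c(h−p*) = e gives e = 1.33×(0.46 − 0.33333) = 0.16847.
New p* = 0.46 − e/c = 0.46 − 0.16847/0.57190 = 0.16542.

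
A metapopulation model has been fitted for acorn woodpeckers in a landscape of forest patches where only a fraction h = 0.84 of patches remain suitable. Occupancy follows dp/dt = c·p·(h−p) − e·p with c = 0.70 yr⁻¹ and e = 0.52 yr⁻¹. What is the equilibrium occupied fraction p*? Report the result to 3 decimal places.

Setting dp/dt = 0 and dividing by p* gives c·(h−p*) = e.
So p* = h − e/c = 0.84 − 0.52/0.70 = 0.84 − 0.7429 = 0.0971.

0.097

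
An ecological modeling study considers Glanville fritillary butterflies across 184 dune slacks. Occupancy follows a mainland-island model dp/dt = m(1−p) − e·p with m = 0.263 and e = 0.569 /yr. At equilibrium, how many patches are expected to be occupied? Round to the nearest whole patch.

p* = m/(m+e) = 0.263/0.8320 = 0.3161.
Expected occupied patches = N × p* = 184 × 0.3161 = 58.16 ≈ 58.

58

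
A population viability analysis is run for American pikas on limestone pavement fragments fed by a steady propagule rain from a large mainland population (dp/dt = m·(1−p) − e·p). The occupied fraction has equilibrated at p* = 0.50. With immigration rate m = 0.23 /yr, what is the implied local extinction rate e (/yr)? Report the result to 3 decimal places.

0.230

At equilibrium m(1−p*) = e·p*, so e = m(1−p*)/p*.
e = 0.23 × 0.5000 / 0.50 = 0.2300.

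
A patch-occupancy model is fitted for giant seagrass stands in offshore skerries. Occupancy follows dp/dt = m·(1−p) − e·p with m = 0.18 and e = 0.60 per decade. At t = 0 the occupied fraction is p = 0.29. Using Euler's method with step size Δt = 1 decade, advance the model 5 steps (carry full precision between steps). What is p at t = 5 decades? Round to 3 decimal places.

Update rule: p ← p + [m·(1−p) − e·p]·Δt with Δt = 1.
step 1: Δp = -0.04620, p = 0.24380
step 2: Δp = -0.01016, p = 0.23364
step 3: Δp = -0.00224, p = 0.23140
step 4: Δp = -0.00049, p = 0.23091
step 5: Δp = -0.00011, p = 0.23080

0.231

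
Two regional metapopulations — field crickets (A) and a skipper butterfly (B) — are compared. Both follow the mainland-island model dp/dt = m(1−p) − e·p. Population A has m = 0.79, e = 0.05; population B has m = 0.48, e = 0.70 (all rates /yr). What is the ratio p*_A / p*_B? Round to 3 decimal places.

2.312

A: p*_A = m/(m+e) = 0.79/0.8400 = 0.9405.
B: p*_B = 0.48/1.1800 = 0.4068.
p*_A / p*_B = 0.9405/0.4068 = 2.3120.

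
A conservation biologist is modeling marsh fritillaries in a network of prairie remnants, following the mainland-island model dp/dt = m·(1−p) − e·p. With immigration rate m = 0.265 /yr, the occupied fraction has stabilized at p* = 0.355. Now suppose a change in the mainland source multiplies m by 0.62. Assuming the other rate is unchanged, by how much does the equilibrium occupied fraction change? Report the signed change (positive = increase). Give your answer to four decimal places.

-0.1006

Balance m(1−p*) = e·p* gives e = m(1−p*)/p* = 0.265×0.64500/0.35500 = 0.48148.
New p* = m/(m+e) = 0.16430/(0.16430+0.48148) = 0.25442.
Δp* = 0.25442 − 0.35500 = -0.10058.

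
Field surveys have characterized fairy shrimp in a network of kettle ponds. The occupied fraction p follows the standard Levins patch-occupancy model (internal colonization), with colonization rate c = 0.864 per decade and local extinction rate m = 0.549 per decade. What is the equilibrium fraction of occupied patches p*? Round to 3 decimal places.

At equilibrium, colonization balances extinction: c·p*·(1−p*) = m·p*.
So p* = 1 − m/c = 1 − 0.549/0.864 = 1 − 0.6354 = 0.3646.

0.365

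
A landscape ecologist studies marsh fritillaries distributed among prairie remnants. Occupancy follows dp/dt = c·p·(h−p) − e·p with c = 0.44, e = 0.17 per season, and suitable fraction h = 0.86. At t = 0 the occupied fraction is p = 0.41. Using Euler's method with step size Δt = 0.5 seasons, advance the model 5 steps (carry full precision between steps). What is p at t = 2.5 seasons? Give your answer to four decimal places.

Update rule: p ← p + [c·p·(h−p) − e·p]·Δt with Δt = 0.5.
p: 0.41000 → 0.41574  (Δp = +0.00574)
p: 0.41574 → 0.42104  (Δp = +0.00530)
p: 0.42104 → 0.42591  (Δp = +0.00487)
p: 0.42591 → 0.43038  (Δp = +0.00447)
p: 0.43038 → 0.43448  (Δp = +0.00410)

0.4345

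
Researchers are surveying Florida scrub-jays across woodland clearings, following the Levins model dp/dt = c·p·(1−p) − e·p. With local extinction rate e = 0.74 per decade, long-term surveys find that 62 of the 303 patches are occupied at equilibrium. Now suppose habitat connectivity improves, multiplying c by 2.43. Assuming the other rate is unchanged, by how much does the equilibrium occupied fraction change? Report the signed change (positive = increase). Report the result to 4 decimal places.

0.4681

Observed p* = 62/303 = 0.20462.
Balance c(1−p*) = e gives c = e/(1 − 0.20462) = 0.74/0.79538 = 0.93037.
New p* = 1 − e/c = 1 − 0.74000/2.26080 = 0.67268.
Δp* = 0.67268 − 0.20462 = +0.46806.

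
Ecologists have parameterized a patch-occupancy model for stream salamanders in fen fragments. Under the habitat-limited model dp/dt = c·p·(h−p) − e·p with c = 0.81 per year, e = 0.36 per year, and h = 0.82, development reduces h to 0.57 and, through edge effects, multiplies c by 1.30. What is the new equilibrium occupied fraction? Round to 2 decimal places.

0.23

Before: p* = h − e/c = 0.82 − 0.36/0.81 = 0.82 − 0.4444 = 0.3756.
After: c = 1.053, e = 0.36, h = 0.57; p* = 0.57 − 0.36/1.053 = 0.2281.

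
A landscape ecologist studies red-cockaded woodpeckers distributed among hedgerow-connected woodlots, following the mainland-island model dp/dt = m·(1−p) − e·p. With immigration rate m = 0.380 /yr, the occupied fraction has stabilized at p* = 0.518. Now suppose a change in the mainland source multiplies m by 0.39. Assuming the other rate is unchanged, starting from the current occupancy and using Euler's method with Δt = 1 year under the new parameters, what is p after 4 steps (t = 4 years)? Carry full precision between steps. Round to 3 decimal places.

0.309

Balance m(1−p*) = e·p* gives e = m(1−p*)/p* = 0.380×0.48200/0.51800 = 0.35359.
Starting from p₀ = 0.51800; update p ← p + (dp/dt)·Δt with the new parameters.
step 1: Δp = -0.11173, p = 0.40627
step 2: Δp = -0.05566, p = 0.35061
step 3: Δp = -0.02773, p = 0.32288
step 4: Δp = -0.01382, p = 0.30906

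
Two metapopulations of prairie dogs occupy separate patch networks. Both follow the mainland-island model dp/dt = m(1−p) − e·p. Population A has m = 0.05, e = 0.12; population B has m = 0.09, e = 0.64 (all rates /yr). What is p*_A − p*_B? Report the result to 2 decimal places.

0.17

A: p*_A = m/(m+e) = 0.05/0.1700 = 0.2941.
B: p*_B = 0.09/0.7300 = 0.1233.
p*_A − p*_B = 0.2941 − 0.1233 = 0.1708.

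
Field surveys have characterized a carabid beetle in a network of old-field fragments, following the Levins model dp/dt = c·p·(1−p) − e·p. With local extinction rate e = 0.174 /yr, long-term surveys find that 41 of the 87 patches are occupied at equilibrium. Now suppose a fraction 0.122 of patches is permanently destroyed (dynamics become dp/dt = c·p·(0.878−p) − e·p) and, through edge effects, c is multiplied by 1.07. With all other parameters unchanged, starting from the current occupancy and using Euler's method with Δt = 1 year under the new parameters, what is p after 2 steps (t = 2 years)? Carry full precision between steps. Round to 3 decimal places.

0.445

Observed p* = 41/87 = 0.47126.
Balance c(1−p*) = e gives c = e/(1 − 0.47126) = 0.174/0.52874 = 0.32909.
Starting from p₀ = 0.47126; update p ← p + (dp/dt)·Δt with the new parameters.
p: 0.47126 → 0.45676  (Δp = -0.01451)
p: 0.45676 → 0.44503  (Δp = -0.01173)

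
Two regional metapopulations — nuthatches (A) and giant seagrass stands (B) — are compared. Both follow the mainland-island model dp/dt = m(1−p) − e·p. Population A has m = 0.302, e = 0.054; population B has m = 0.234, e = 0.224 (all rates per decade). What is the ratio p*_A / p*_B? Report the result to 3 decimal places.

A: p*_A = m/(m+e) = 0.302/0.3560 = 0.8483.
B: p*_B = 0.234/0.4580 = 0.5109.
p*_A / p*_B = 0.8483/0.5109 = 1.6604.

1.660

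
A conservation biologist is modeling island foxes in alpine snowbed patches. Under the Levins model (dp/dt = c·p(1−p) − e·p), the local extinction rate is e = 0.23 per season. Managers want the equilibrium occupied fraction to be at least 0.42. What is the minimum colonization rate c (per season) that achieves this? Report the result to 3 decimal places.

0.397

p* = 1 − e/c ≥ 0.42 requires e/c ≤ 0.5800, i.e. c ≥ e/0.5800.
c_min = 0.23/0.5800 = 0.3966.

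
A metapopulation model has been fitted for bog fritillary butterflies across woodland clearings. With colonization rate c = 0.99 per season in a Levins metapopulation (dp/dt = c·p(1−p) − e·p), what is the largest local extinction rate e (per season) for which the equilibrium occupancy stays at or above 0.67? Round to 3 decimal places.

0.327

1 − e/c ≥ 0.67 ⇒ e ≤ c(1 − 0.67) = 0.99 × 0.3300.
e_max = 0.3267.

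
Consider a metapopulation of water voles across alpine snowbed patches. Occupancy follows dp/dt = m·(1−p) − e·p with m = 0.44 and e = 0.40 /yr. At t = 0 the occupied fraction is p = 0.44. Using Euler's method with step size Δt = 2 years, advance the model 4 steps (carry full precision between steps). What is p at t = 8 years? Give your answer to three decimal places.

Update rule: p ← p + [m·(1−p) − e·p]·Δt with Δt = 2.
step 1: Δp = +0.14080, p = 0.58080
step 2: Δp = -0.09574, p = 0.48506
step 3: Δp = +0.06511, p = 0.55016
step 4: Δp = -0.04427, p = 0.50589

0.506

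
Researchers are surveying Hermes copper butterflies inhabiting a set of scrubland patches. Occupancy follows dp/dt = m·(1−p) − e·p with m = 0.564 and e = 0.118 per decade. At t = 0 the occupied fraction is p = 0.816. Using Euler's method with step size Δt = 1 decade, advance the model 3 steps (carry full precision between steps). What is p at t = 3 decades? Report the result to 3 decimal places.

Update rule: p ← p + [m·(1−p) − e·p]·Δt with Δt = 1.
p: 0.81600 → 0.82349  (Δp = +0.00749)
p: 0.82349 → 0.82587  (Δp = +0.00238)
p: 0.82587 → 0.82663  (Δp = +0.00076)

0.827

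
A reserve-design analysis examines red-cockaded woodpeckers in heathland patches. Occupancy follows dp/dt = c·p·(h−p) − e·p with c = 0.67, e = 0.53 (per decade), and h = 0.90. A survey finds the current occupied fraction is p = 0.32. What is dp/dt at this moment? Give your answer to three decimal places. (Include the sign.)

Colonization term: c·p·(h−p) = 0.67×0.32×0.5800 = 0.12435.
Extinction term: e·p = 0.16960.
dp/dt = 0.12435 − 0.16960 = -0.04525.

-0.045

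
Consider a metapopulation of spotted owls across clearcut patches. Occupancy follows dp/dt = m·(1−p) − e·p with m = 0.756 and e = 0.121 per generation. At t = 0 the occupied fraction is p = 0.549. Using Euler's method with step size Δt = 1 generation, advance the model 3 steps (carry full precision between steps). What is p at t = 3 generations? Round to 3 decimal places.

0.861

Update rule: p ← p + [m·(1−p) − e·p]·Δt with Δt = 1.
p: 0.54900 → 0.82353  (Δp = +0.27453)
p: 0.82353 → 0.85729  (Δp = +0.03377)
p: 0.85729 → 0.86145  (Δp = +0.00415)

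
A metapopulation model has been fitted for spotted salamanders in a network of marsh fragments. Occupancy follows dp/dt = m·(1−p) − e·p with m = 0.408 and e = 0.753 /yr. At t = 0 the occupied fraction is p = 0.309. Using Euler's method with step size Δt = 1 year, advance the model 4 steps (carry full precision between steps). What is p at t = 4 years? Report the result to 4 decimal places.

Update rule: p ← p + [m·(1−p) − e·p]·Δt with Δt = 1.
p: 0.30900 → 0.35825  (Δp = +0.04925)
p: 0.35825 → 0.35032  (Δp = -0.00793)
p: 0.35032 → 0.35160  (Δp = +0.00128)
p: 0.35160 → 0.35139  (Δp = -0.00021)

0.3514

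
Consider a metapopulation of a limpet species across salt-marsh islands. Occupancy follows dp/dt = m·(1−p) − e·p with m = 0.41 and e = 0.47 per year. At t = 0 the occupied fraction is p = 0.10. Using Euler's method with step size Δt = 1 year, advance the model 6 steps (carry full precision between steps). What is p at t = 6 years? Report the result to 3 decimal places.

Update rule: p ← p + [m·(1−p) − e·p]·Δt with Δt = 1.
  1  |  dp/dt·Δt = +0.322000  |  p_1 = 0.422000
  2  |  dp/dt·Δt = +0.038640  |  p_2 = 0.460640
  3  |  dp/dt·Δt = +0.004637  |  p_3 = 0.465277
  4  |  dp/dt·Δt = +0.000556  |  p_4 = 0.465833
  5  |  dp/dt·Δt = +0.000067  |  p_5 = 0.465900
  6  |  dp/dt·Δt = +0.000008  |  p_6 = 0.465908

0.466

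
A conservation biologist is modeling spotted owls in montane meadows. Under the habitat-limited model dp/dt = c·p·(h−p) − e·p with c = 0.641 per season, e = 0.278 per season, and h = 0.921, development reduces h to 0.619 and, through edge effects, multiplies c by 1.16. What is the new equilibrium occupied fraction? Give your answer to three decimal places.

Before: p* = h − e/c = 0.921 − 0.278/0.641 = 0.921 − 0.4337 = 0.4873.
After: c = 0.74356, e = 0.278, h = 0.619; p* = 0.619 − 0.278/0.74356 = 0.2451.

0.245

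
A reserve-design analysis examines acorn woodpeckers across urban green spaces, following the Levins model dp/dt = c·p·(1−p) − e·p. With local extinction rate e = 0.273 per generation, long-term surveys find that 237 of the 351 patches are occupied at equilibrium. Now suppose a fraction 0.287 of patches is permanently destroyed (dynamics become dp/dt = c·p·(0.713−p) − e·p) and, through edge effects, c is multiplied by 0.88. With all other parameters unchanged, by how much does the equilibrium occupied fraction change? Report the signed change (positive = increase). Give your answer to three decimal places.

Observed p* = 237/351 = 0.67521.
Balance c(1−p*) = e gives c = e/(1 − 0.67521) = 0.273/0.32479 = 0.84054.
New p* = 0.713 − e/c = 0.713 − 0.27300/0.73968 = 0.34392.
Δp* = 0.34392 − 0.67521 = -0.33129.

-0.331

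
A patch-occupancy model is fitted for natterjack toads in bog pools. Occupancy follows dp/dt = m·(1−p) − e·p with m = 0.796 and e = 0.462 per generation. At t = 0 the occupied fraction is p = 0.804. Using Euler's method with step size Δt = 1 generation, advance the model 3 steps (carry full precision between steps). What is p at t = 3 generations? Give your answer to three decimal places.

0.630

Update rule: p ← p + [m·(1−p) − e·p]·Δt with Δt = 1.
  1  |  dp/dt·Δt = -0.215432  |  p_1 = 0.588568
  2  |  dp/dt·Δt = +0.055581  |  p_2 = 0.644149
  3  |  dp/dt·Δt = -0.014340  |  p_3 = 0.629809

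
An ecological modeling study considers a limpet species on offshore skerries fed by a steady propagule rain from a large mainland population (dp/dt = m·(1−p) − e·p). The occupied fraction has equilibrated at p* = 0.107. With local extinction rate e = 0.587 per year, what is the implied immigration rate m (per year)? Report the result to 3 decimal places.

At equilibrium m(1−p*) = e·p*, so m = e·p*/(1−p*).
m = 0.587 × 0.107 / 0.8930 = 0.0628/0.8930 = 0.0703.

0.070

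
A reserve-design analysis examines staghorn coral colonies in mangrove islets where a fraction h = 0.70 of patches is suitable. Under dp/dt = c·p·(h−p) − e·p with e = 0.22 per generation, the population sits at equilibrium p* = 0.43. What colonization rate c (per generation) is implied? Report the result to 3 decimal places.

At equilibrium c(h−p*) = e, so c = e/(h−p*).
c = 0.22/(0.70 − 0.43) = 0.22/0.2700 = 0.8148.

0.815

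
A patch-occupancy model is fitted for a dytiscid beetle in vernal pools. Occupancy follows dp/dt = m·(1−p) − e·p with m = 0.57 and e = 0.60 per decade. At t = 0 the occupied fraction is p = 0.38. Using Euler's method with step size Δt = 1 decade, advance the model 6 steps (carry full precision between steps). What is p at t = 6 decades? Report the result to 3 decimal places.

Update rule: p ← p + [m·(1−p) − e·p]·Δt with Δt = 1.
p: 0.38000 → 0.50540  (Δp = +0.12540)
p: 0.50540 → 0.48408  (Δp = -0.02132)
p: 0.48408 → 0.48771  (Δp = +0.00362)
p: 0.48771 → 0.48709  (Δp = -0.00062)
p: 0.48709 → 0.48719  (Δp = +0.00010)
p: 0.48719 → 0.48718  (Δp = -0.00002)

0.487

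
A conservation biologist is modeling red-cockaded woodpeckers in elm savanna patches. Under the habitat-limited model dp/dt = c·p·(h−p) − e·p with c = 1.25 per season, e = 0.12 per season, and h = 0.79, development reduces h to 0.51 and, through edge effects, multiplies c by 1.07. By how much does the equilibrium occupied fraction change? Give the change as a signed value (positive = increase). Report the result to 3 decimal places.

-0.274

Before: p* = h − e/c = 0.79 − 0.12/1.25 = 0.79 − 0.0960 = 0.6940.
After: c = 1.3375, e = 0.12, h = 0.51; p* = 0.51 − 0.12/1.3375 = 0.4203.
Δp* = 0.4203 − 0.6940 = -0.2737.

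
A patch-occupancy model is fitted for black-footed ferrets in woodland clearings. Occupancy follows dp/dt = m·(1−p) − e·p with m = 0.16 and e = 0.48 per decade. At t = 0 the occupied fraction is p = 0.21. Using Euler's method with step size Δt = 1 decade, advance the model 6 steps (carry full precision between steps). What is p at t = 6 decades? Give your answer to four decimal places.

0.2499

Update rule: p ← p + [m·(1−p) − e·p]·Δt with Δt = 1.
t = 1: p = 0.21000 + (+0.02560) = 0.23560
t = 2: p = 0.23560 + (+0.00922) = 0.24482
t = 3: p = 0.24482 + (+0.00332) = 0.24813
t = 4: p = 0.24813 + (+0.00119) = 0.24933
t = 5: p = 0.24933 + (+0.00043) = 0.24976
t = 6: p = 0.24976 + (+0.00015) = 0.24991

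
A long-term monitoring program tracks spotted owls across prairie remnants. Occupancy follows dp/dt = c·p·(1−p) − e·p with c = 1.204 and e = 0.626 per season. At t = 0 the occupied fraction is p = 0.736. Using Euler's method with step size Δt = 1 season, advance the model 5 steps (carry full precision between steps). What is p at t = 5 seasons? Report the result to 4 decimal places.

Update rule: p ← p + [c·p·(1−p) − e·p]·Δt with Δt = 1.
step 1: Δp = -0.22679, p = 0.50921
step 2: Δp = -0.01787, p = 0.49134
step 3: Δp = -0.00667, p = 0.48467
step 4: Δp = -0.00269, p = 0.48198
step 5: Δp = -0.00111, p = 0.48087

0.4809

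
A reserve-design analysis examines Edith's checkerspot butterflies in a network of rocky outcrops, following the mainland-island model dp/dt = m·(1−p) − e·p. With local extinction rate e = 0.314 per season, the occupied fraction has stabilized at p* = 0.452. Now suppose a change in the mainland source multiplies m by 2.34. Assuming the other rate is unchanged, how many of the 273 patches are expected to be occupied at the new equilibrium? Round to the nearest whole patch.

180

Balance m(1−p*) = e·p* gives m = e·p*/(1−p*) = 0.314×0.45200/0.54800 = 0.25899.
New p* = m/(m+e) = 0.60604/(0.60604+0.31400) = 0.65871.
Expected occupied = 273 × 0.65871 = 179.83 ≈ 180.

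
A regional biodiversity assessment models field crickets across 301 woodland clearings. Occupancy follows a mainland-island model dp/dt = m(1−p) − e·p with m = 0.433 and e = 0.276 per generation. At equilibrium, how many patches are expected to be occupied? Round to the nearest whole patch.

p* = m/(m+e) = 0.433/0.7090 = 0.6107.
Expected occupied patches = N × p* = 301 × 0.6107 = 183.83 ≈ 184.

184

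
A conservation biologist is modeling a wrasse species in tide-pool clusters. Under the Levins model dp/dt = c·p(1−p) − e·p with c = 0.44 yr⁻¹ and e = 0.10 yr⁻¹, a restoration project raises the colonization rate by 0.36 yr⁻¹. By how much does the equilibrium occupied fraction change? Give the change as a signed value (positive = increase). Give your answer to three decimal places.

0.102

Before: p* = 1 − 0.10/0.44 = 0.7727.
After the change, c = 0.8, e = 0.1, so p* = 1 − 0.1/0.8 = 0.8750.
Δp* = 0.8750 − 0.7727 = +0.1023.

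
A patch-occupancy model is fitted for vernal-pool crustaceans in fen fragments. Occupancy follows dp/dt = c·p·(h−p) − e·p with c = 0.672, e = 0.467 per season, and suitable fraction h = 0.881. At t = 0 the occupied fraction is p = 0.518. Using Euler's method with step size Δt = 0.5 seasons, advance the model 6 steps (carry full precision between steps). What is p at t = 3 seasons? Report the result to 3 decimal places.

0.321

Update rule: p ← p + [c·p·(h−p) − e·p]·Δt with Δt = 0.5.
step 1: Δp = -0.05777, p = 0.46023
step 2: Δp = -0.04240, p = 0.41783
step 3: Δp = -0.03254, p = 0.38529
step 4: Δp = -0.02579, p = 0.35950
step 5: Δp = -0.02095, p = 0.33855
step 6: Δp = -0.01735, p = 0.32120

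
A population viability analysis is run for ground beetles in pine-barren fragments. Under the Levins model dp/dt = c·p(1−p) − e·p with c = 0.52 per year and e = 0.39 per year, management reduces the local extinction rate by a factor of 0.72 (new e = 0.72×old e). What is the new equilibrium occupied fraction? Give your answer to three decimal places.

0.460

Before: p* = 1 − 0.39/0.52 = 0.2500.
After the change, c = 0.52, e = 0.2808, so p* = 1 − 0.2808/0.52 = 0.4600.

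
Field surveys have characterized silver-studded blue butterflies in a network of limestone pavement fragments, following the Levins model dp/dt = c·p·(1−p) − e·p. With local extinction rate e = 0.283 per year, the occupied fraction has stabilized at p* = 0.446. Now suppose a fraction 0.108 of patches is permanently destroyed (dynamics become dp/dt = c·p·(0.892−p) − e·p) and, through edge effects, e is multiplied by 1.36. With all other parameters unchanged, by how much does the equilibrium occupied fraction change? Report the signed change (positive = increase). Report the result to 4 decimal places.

Balance c(1−p*) = e gives c = e/(1 − 0.44600) = 0.283/0.55400 = 0.51083.
New p* = 0.892 − e/c = 0.892 − 0.38488/0.51083 = 0.13856.
Δp* = 0.13856 − 0.44600 = -0.30744.

-0.3074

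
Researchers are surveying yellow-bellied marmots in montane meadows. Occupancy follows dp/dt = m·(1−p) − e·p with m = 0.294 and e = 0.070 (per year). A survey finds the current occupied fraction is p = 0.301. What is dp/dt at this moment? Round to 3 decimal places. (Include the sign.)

Colonization term: m·(1−p) = 0.294×0.6990 = 0.20551.
Extinction term: e·p = 0.02107.
dp/dt = 0.20551 − 0.02107 = 0.18444.

0.184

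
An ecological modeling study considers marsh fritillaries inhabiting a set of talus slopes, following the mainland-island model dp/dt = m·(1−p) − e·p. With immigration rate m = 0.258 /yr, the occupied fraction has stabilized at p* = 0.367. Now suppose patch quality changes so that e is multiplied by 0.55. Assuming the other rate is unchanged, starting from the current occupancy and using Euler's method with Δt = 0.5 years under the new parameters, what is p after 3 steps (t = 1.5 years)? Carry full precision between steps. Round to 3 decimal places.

0.452

Balance m(1−p*) = e·p* gives e = m(1−p*)/p* = 0.258×0.63300/0.36700 = 0.44500.
Starting from p₀ = 0.36700; update p ← p + (dp/dt)·Δt with the new parameters.
p: 0.36700 → 0.40375  (Δp = +0.03675)
p: 0.40375 → 0.43125  (Δp = +0.02751)
p: 0.43125 → 0.45185  (Δp = +0.02059)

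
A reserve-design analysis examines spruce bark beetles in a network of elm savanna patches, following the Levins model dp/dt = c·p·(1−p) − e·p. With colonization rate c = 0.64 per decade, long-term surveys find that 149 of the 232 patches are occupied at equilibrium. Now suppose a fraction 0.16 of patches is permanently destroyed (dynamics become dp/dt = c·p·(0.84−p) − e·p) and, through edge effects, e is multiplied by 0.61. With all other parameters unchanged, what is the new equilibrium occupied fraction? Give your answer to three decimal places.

Observed p* = 149/232 = 0.64224.
Balance c(1−p*) = e gives e = 0.64×(1 − 0.64224) = 0.22897.
New p* = 0.84 − e/c = 0.84 − 0.13967/0.64000 = 0.62177.

0.622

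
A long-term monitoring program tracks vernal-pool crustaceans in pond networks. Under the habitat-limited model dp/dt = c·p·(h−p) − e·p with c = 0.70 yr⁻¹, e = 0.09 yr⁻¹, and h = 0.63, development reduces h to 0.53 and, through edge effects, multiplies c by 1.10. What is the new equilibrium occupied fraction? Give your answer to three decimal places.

Before: p* = h − e/c = 0.63 − 0.09/0.70 = 0.63 − 0.1286 = 0.5014.
After: c = 0.77, e = 0.09, h = 0.53; p* = 0.53 − 0.09/0.77 = 0.4131.

0.413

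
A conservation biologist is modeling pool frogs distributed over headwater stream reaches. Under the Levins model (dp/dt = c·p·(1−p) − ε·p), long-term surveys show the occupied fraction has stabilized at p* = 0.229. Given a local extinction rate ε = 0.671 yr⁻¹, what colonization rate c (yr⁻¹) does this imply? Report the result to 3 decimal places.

At equilibrium c(1−p*) = ε, so c = ε/(1−p*).
c = 0.671/(1 − 0.229) = 0.671/0.7710 = 0.8703.

0.870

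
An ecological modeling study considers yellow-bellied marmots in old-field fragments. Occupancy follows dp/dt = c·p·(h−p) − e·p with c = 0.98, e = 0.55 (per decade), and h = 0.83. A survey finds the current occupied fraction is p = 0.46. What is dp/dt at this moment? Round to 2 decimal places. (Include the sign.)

-0.09

Colonization term: c·p·(h−p) = 0.98×0.46×0.3700 = 0.16680.
Extinction term: e·p = 0.25300.
dp/dt = 0.16680 − 0.25300 = -0.08620.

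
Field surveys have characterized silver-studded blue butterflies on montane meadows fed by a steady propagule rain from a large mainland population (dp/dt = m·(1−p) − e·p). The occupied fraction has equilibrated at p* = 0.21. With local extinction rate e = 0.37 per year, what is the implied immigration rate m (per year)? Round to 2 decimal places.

At equilibrium m(1−p*) = e·p*, so m = e·p*/(1−p*).
m = 0.37 × 0.21 / 0.7900 = 0.0777/0.7900 = 0.0984.

0.10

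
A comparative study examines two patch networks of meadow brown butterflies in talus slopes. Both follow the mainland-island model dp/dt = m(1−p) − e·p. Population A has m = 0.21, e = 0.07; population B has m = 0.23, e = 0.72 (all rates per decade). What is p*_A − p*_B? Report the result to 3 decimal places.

0.508

A: p*_A = m/(m+e) = 0.21/0.2800 = 0.7500.
B: p*_B = 0.23/0.9500 = 0.2421.
p*_A − p*_B = 0.7500 − 0.2421 = 0.5079.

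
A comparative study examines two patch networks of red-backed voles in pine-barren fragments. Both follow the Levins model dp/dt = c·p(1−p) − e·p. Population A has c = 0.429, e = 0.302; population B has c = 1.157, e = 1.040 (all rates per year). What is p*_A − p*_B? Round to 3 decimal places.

0.195

A: p*_A = 1 − 0.302/0.429 = 0.2960.
B: p*_B = 1 − 1.040/1.157 = 0.1011.
p*_A − p*_B = 0.2960 − 0.1011 = 0.1949.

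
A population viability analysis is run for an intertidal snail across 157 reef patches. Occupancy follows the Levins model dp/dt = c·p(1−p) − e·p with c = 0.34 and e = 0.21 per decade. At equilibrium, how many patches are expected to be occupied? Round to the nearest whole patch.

60

p* = 1 − e/c = 1 − 0.21/0.34 = 0.3824.
Expected occupied patches = N × p* = 157 × 0.3824 = 60.03 ≈ 60.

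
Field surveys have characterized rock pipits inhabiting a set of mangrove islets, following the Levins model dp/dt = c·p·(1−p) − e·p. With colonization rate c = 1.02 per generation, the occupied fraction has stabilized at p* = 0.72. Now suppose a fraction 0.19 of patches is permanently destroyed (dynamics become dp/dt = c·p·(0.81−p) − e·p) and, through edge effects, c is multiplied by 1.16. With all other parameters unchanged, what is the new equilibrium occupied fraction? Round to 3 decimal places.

Balance c(1−p*) = e gives e = 1.02×(1 − 0.72000) = 0.28560.
New p* = 0.81 − e/c = 0.81 − 0.28560/1.18320 = 0.56862.

0.569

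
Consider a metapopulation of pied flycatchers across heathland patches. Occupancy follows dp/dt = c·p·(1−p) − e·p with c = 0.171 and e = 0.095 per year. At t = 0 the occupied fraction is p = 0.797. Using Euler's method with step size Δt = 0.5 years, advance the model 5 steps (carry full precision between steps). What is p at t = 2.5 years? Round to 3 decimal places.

0.697

Update rule: p ← p + [c·p·(1−p) − e·p]·Δt with Δt = 0.5.
p: 0.79700 → 0.77298  (Δp = -0.02402)
p: 0.77298 → 0.75126  (Δp = -0.02171)
p: 0.75126 → 0.73156  (Δp = -0.01971)
p: 0.73156 → 0.71360  (Δp = -0.01796)
p: 0.71360 → 0.69718  (Δp = -0.01642)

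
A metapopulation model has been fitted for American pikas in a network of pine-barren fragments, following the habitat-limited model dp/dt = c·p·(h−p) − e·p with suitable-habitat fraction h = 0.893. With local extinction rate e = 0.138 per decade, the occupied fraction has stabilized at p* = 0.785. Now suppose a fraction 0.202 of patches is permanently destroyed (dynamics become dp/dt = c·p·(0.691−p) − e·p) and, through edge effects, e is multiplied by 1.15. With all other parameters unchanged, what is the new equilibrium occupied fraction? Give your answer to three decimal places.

Balance c(h−p*) = e gives c = e/(0.893 − 0.78500) = 0.138/0.10800 = 1.27778.
New p* = 0.691 − e/c = 0.691 − 0.15870/1.27778 = 0.56680.

0.567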